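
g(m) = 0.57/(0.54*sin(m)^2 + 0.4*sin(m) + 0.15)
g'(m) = 0.57*(-1.08*sin(m)*cos(m) - 0.4*cos(m))/(0.54*sin(m)^2 + 0.4*sin(m) + 0.15)^2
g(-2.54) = 5.90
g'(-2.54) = -10.64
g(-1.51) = 1.97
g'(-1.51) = 0.28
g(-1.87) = 2.19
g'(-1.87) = -1.56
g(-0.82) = 3.90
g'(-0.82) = 7.09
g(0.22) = 2.17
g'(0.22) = -5.11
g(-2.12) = 2.83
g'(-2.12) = -3.81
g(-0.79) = 4.12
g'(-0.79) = 7.70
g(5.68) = 5.88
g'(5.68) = 10.64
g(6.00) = 7.09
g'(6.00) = -8.32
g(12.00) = 6.27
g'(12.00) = 10.46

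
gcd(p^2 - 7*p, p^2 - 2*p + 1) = 1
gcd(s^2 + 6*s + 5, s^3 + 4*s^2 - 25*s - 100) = s + 5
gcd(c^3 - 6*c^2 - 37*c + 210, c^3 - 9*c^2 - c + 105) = c^2 - 12*c + 35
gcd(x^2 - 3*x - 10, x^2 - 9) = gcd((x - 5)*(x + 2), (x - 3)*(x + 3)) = 1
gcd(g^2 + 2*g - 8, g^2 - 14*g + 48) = 1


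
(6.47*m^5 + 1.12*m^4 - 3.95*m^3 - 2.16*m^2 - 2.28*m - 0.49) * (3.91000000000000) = 25.2977*m^5 + 4.3792*m^4 - 15.4445*m^3 - 8.4456*m^2 - 8.9148*m - 1.9159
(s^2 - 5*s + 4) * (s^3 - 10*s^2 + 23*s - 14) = s^5 - 15*s^4 + 77*s^3 - 169*s^2 + 162*s - 56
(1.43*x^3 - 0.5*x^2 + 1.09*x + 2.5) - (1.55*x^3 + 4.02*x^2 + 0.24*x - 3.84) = -0.12*x^3 - 4.52*x^2 + 0.85*x + 6.34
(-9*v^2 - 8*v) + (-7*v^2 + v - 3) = -16*v^2 - 7*v - 3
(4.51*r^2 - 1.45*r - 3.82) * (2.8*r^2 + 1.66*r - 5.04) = 12.628*r^4 + 3.4266*r^3 - 35.8334*r^2 + 0.9668*r + 19.2528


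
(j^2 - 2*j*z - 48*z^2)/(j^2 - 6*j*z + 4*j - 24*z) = (j^2 - 2*j*z - 48*z^2)/(j^2 - 6*j*z + 4*j - 24*z)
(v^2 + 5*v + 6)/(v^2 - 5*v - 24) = (v + 2)/(v - 8)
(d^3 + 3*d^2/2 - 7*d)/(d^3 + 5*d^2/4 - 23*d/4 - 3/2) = 2*d*(2*d + 7)/(4*d^2 + 13*d + 3)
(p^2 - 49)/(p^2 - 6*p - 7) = (p + 7)/(p + 1)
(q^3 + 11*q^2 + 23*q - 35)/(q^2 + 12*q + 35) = q - 1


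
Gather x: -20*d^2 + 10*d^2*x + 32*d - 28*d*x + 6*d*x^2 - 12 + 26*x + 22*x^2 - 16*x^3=-20*d^2 + 32*d - 16*x^3 + x^2*(6*d + 22) + x*(10*d^2 - 28*d + 26) - 12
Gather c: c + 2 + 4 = c + 6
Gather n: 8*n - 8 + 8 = 8*n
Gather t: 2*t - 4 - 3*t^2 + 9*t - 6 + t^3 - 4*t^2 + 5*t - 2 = t^3 - 7*t^2 + 16*t - 12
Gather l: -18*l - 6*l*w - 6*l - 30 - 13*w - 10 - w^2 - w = l*(-6*w - 24) - w^2 - 14*w - 40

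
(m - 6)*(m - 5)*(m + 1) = m^3 - 10*m^2 + 19*m + 30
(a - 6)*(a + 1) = a^2 - 5*a - 6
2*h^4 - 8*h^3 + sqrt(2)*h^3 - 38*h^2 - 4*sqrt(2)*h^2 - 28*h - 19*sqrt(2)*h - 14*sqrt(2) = (h - 7)*(h + 2)*(sqrt(2)*h + 1)*(sqrt(2)*h + sqrt(2))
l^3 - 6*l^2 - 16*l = l*(l - 8)*(l + 2)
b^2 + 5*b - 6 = (b - 1)*(b + 6)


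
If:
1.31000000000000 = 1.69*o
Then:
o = 0.78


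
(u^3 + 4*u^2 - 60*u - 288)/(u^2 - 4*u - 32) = (u^2 + 12*u + 36)/(u + 4)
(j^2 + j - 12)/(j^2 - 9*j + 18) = (j + 4)/(j - 6)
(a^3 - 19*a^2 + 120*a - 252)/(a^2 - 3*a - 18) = (a^2 - 13*a + 42)/(a + 3)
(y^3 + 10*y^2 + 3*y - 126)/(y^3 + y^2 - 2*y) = (y^3 + 10*y^2 + 3*y - 126)/(y*(y^2 + y - 2))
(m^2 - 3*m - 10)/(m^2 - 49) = (m^2 - 3*m - 10)/(m^2 - 49)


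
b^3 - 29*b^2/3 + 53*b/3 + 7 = (b - 7)*(b - 3)*(b + 1/3)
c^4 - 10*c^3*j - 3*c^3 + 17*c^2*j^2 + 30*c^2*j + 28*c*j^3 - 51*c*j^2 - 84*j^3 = (c - 3)*(c - 7*j)*(c - 4*j)*(c + j)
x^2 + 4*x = x*(x + 4)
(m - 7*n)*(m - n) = m^2 - 8*m*n + 7*n^2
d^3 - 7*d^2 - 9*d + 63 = (d - 7)*(d - 3)*(d + 3)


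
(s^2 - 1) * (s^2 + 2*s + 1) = s^4 + 2*s^3 - 2*s - 1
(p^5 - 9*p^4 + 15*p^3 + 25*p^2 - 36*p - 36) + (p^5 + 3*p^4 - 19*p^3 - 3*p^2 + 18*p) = 2*p^5 - 6*p^4 - 4*p^3 + 22*p^2 - 18*p - 36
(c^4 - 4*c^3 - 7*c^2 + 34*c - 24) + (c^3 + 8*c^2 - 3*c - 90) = c^4 - 3*c^3 + c^2 + 31*c - 114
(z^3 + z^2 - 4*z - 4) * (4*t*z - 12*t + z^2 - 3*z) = 4*t*z^4 - 8*t*z^3 - 28*t*z^2 + 32*t*z + 48*t + z^5 - 2*z^4 - 7*z^3 + 8*z^2 + 12*z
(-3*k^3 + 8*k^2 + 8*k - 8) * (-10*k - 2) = 30*k^4 - 74*k^3 - 96*k^2 + 64*k + 16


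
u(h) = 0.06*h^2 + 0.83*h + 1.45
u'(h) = 0.12*h + 0.83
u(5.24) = 7.45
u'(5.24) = 1.46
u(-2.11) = -0.03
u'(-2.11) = 0.58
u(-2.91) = -0.46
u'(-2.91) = 0.48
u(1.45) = 2.78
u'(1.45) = 1.00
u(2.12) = 3.48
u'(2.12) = 1.08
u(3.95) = 5.66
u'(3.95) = 1.30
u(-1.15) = 0.57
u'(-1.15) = 0.69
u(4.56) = 6.48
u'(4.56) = 1.38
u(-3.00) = -0.50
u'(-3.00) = 0.47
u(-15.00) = 2.50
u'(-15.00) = -0.97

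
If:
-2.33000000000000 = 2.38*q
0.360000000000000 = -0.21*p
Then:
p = -1.71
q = -0.98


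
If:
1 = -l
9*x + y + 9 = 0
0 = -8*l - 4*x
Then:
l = -1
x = 2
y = -27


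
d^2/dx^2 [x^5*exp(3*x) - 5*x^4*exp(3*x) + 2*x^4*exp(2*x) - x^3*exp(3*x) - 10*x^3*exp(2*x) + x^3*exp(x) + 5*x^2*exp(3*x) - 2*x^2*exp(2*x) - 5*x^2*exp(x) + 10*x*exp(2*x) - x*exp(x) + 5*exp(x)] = (9*x^5*exp(2*x) - 15*x^4*exp(2*x) + 8*x^4*exp(x) - 109*x^3*exp(2*x) - 8*x^3*exp(x) + x^3 - 33*x^2*exp(2*x) - 104*x^2*exp(x) + x^2 + 54*x*exp(2*x) - 36*x*exp(x) - 15*x + 10*exp(2*x) + 36*exp(x) - 7)*exp(x)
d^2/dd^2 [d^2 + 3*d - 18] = 2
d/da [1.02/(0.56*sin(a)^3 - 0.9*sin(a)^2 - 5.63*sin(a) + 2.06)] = (-1.7136*sin(a)^2 + 1.836*sin(a) + 5.7426)*cos(a)/(0.56*sin(a)^3 - 0.9*sin(a)^2 - 5.63*sin(a) + 2.06)^2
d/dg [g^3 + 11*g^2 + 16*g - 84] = 3*g^2 + 22*g + 16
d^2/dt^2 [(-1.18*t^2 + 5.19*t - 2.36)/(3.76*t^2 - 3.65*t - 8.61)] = (114.359648*t^3 - 429.393504*t^2 + 1202.445744*t - 716.844418)/(53.157376*t^6 - 154.80672*t^5 - 214.896408*t^4 + 660.354715*t^3 + 492.089913*t^2 - 811.746495*t - 638.277381)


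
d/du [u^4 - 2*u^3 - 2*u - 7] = 4*u^3 - 6*u^2 - 2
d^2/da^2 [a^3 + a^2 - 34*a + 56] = 6*a + 2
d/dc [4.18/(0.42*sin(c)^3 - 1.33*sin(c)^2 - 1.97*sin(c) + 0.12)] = (-5.2668*sin(c)^2 + 11.1188*sin(c) + 8.2346)*cos(c)/(0.42*sin(c)^3 - 1.33*sin(c)^2 - 1.97*sin(c) + 0.12)^2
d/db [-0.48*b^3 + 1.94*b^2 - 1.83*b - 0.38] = -1.44*b^2 + 3.88*b - 1.83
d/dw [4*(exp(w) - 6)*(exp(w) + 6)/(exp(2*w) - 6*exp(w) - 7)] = (-24*exp(2*w) + 232*exp(w) - 864)*exp(w)/(exp(4*w) - 12*exp(3*w) + 22*exp(2*w) + 84*exp(w) + 49)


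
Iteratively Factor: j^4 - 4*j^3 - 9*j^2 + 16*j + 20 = (j - 5)*(j^3 + j^2 - 4*j - 4) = (j - 5)*(j - 2)*(j^2 + 3*j + 2) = (j - 5)*(j - 2)*(j + 2)*(j + 1)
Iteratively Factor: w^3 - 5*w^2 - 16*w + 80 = (w - 5)*(w^2 - 16) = (w - 5)*(w - 4)*(w + 4)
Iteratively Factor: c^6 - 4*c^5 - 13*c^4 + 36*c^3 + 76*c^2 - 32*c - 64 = (c - 4)*(c^5 - 13*c^3 - 16*c^2 + 12*c + 16) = (c - 4)^2*(c^4 + 4*c^3 + 3*c^2 - 4*c - 4) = (c - 4)^2*(c + 1)*(c^3 + 3*c^2 - 4) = (c - 4)^2*(c + 1)*(c + 2)*(c^2 + c - 2) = (c - 4)^2*(c - 1)*(c + 1)*(c + 2)*(c + 2)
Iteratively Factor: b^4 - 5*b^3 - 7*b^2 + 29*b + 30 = (b + 1)*(b^3 - 6*b^2 - b + 30) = (b - 3)*(b + 1)*(b^2 - 3*b - 10) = (b - 5)*(b - 3)*(b + 1)*(b + 2)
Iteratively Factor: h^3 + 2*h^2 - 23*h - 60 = (h + 4)*(h^2 - 2*h - 15) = (h + 3)*(h + 4)*(h - 5)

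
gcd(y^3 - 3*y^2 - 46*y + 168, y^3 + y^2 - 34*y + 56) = y^2 + 3*y - 28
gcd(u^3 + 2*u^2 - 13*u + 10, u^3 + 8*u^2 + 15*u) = u + 5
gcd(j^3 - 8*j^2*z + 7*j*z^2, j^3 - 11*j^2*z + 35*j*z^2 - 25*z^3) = -j + z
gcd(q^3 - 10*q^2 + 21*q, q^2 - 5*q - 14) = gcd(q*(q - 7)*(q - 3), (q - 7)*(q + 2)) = q - 7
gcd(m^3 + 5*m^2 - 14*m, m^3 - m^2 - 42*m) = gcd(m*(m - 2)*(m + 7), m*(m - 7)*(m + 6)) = m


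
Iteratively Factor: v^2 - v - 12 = (v + 3)*(v - 4)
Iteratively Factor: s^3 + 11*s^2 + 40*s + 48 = (s + 3)*(s^2 + 8*s + 16) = (s + 3)*(s + 4)*(s + 4)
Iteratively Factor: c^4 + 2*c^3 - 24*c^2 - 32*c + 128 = (c + 4)*(c^3 - 2*c^2 - 16*c + 32) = (c - 4)*(c + 4)*(c^2 + 2*c - 8) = (c - 4)*(c - 2)*(c + 4)*(c + 4)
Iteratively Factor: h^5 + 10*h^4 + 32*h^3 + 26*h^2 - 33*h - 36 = (h + 3)*(h^4 + 7*h^3 + 11*h^2 - 7*h - 12) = (h + 3)*(h + 4)*(h^3 + 3*h^2 - h - 3) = (h + 1)*(h + 3)*(h + 4)*(h^2 + 2*h - 3) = (h - 1)*(h + 1)*(h + 3)*(h + 4)*(h + 3)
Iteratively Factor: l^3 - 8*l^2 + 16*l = (l - 4)*(l^2 - 4*l) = (l - 4)^2*(l)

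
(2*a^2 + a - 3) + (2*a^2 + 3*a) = 4*a^2 + 4*a - 3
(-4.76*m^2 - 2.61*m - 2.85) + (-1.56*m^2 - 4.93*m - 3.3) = -6.32*m^2 - 7.54*m - 6.15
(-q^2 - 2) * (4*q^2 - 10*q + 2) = -4*q^4 + 10*q^3 - 10*q^2 + 20*q - 4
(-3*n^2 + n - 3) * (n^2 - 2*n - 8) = -3*n^4 + 7*n^3 + 19*n^2 - 2*n + 24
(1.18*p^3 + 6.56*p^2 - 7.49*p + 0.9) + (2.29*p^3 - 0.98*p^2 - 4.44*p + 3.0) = 3.47*p^3 + 5.58*p^2 - 11.93*p + 3.9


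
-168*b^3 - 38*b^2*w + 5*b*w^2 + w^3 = (-6*b + w)*(4*b + w)*(7*b + w)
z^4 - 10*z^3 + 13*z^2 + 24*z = z*(z - 8)*(z - 3)*(z + 1)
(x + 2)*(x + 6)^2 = x^3 + 14*x^2 + 60*x + 72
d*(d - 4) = d^2 - 4*d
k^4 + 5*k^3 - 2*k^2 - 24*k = k*(k - 2)*(k + 3)*(k + 4)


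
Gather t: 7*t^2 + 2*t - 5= 7*t^2 + 2*t - 5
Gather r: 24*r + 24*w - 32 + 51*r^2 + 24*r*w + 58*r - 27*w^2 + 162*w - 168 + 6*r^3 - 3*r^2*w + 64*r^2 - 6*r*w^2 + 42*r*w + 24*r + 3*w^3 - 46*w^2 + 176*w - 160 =6*r^3 + r^2*(115 - 3*w) + r*(-6*w^2 + 66*w + 106) + 3*w^3 - 73*w^2 + 362*w - 360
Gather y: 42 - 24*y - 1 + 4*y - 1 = 40 - 20*y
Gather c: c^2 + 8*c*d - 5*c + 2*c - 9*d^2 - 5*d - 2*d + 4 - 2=c^2 + c*(8*d - 3) - 9*d^2 - 7*d + 2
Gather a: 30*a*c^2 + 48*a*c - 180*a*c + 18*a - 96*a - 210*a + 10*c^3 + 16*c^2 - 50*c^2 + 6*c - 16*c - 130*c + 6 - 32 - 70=a*(30*c^2 - 132*c - 288) + 10*c^3 - 34*c^2 - 140*c - 96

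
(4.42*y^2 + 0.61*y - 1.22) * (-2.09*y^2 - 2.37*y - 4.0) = -9.2378*y^4 - 11.7503*y^3 - 16.5759*y^2 + 0.4514*y + 4.88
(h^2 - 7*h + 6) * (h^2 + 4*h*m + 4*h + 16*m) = h^4 + 4*h^3*m - 3*h^3 - 12*h^2*m - 22*h^2 - 88*h*m + 24*h + 96*m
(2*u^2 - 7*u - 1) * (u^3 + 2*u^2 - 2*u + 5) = 2*u^5 - 3*u^4 - 19*u^3 + 22*u^2 - 33*u - 5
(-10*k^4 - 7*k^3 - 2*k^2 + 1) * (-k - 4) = 10*k^5 + 47*k^4 + 30*k^3 + 8*k^2 - k - 4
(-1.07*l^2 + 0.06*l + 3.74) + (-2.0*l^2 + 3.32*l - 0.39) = -3.07*l^2 + 3.38*l + 3.35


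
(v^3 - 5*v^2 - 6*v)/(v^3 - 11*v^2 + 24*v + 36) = v/(v - 6)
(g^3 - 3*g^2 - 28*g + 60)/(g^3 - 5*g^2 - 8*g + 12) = (g^2 + 3*g - 10)/(g^2 + g - 2)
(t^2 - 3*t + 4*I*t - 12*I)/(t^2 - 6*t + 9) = (t + 4*I)/(t - 3)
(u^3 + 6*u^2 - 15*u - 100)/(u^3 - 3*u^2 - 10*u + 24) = (u^2 + 10*u + 25)/(u^2 + u - 6)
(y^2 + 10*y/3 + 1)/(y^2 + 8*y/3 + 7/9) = 3*(y + 3)/(3*y + 7)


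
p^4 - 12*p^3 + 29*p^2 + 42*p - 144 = (p - 8)*(p - 3)^2*(p + 2)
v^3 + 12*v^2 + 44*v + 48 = (v + 2)*(v + 4)*(v + 6)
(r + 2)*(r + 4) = r^2 + 6*r + 8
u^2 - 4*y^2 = (u - 2*y)*(u + 2*y)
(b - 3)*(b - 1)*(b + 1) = b^3 - 3*b^2 - b + 3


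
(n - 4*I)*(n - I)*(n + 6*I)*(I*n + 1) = I*n^4 + 27*I*n^2 + 50*n - 24*I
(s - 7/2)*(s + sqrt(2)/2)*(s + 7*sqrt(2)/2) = s^3 - 7*s^2/2 + 4*sqrt(2)*s^2 - 14*sqrt(2)*s + 7*s/2 - 49/4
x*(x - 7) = x^2 - 7*x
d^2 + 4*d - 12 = (d - 2)*(d + 6)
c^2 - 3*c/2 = c*(c - 3/2)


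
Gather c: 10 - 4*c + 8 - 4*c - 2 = 16 - 8*c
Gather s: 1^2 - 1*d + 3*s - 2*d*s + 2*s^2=-d + 2*s^2 + s*(3 - 2*d) + 1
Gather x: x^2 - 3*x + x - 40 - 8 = x^2 - 2*x - 48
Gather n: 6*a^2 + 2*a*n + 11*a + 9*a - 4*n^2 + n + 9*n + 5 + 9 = 6*a^2 + 20*a - 4*n^2 + n*(2*a + 10) + 14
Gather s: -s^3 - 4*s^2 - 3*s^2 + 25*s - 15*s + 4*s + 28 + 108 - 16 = -s^3 - 7*s^2 + 14*s + 120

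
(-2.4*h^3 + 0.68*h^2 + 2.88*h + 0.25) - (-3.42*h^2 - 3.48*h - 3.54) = -2.4*h^3 + 4.1*h^2 + 6.36*h + 3.79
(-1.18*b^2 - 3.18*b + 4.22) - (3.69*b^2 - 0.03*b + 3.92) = -4.87*b^2 - 3.15*b + 0.3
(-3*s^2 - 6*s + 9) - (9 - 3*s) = -3*s^2 - 3*s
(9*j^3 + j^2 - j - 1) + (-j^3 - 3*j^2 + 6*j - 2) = 8*j^3 - 2*j^2 + 5*j - 3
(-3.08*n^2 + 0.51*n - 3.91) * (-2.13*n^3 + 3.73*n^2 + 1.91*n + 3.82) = 6.5604*n^5 - 12.5747*n^4 + 4.3478*n^3 - 25.3758*n^2 - 5.5199*n - 14.9362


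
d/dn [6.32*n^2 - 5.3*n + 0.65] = 12.64*n - 5.3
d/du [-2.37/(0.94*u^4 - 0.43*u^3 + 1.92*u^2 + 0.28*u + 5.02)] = (8.9112*u^3 - 3.0573*u^2 + 9.1008*u + 0.6636)/(0.94*u^4 - 0.43*u^3 + 1.92*u^2 + 0.28*u + 5.02)^2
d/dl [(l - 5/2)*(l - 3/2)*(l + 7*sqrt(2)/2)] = 3*l^2 - 8*l + 7*sqrt(2)*l - 14*sqrt(2) + 15/4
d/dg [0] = 0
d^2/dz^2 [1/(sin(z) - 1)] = -(sin(z) + 2)/(sin(z) - 1)^2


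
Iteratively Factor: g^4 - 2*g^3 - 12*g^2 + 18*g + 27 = (g + 1)*(g^3 - 3*g^2 - 9*g + 27) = (g - 3)*(g + 1)*(g^2 - 9) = (g - 3)^2*(g + 1)*(g + 3)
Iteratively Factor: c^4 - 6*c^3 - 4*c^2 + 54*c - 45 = (c - 3)*(c^3 - 3*c^2 - 13*c + 15) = (c - 3)*(c + 3)*(c^2 - 6*c + 5) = (c - 5)*(c - 3)*(c + 3)*(c - 1)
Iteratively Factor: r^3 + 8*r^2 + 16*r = (r + 4)*(r^2 + 4*r) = r*(r + 4)*(r + 4)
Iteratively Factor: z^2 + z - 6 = (z - 2)*(z + 3)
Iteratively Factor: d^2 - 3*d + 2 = (d - 1)*(d - 2)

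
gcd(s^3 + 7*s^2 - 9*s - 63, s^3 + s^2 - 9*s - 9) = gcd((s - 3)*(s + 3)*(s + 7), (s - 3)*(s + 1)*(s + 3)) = s^2 - 9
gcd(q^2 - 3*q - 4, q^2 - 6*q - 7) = q + 1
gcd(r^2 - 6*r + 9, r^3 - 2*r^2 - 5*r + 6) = r - 3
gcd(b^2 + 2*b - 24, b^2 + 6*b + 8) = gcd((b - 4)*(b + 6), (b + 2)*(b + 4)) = 1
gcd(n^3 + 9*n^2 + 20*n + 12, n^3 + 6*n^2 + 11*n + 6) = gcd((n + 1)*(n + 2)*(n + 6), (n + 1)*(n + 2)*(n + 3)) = n^2 + 3*n + 2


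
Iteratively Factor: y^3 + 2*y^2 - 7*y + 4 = (y - 1)*(y^2 + 3*y - 4) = (y - 1)*(y + 4)*(y - 1)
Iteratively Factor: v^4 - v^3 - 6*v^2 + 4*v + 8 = (v + 1)*(v^3 - 2*v^2 - 4*v + 8) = (v - 2)*(v + 1)*(v^2 - 4) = (v - 2)*(v + 1)*(v + 2)*(v - 2)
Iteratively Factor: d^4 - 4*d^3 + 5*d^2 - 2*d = (d - 2)*(d^3 - 2*d^2 + d) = (d - 2)*(d - 1)*(d^2 - d) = d*(d - 2)*(d - 1)*(d - 1)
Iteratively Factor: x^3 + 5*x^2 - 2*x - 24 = (x - 2)*(x^2 + 7*x + 12) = (x - 2)*(x + 3)*(x + 4)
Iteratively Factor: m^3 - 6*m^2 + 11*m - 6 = (m - 1)*(m^2 - 5*m + 6) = (m - 2)*(m - 1)*(m - 3)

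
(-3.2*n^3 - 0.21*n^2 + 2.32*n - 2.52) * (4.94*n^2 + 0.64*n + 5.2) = -15.808*n^5 - 3.0854*n^4 - 5.3136*n^3 - 12.056*n^2 + 10.4512*n - 13.104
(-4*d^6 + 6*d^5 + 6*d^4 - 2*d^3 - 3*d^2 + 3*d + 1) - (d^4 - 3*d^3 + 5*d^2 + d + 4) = -4*d^6 + 6*d^5 + 5*d^4 + d^3 - 8*d^2 + 2*d - 3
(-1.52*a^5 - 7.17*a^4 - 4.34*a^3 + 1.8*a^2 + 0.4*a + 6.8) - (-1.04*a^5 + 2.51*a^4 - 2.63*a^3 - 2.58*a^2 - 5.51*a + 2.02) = -0.48*a^5 - 9.68*a^4 - 1.71*a^3 + 4.38*a^2 + 5.91*a + 4.78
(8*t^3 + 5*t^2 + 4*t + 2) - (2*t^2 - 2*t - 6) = 8*t^3 + 3*t^2 + 6*t + 8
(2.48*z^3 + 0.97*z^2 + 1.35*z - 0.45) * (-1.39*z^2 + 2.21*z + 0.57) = -3.4472*z^5 + 4.1325*z^4 + 1.6808*z^3 + 4.1619*z^2 - 0.225*z - 0.2565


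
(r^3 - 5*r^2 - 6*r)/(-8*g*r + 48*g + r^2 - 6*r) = r*(r + 1)/(-8*g + r)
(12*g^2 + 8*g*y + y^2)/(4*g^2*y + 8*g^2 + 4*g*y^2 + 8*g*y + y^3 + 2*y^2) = (6*g + y)/(2*g*y + 4*g + y^2 + 2*y)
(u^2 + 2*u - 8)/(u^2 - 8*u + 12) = (u + 4)/(u - 6)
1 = 1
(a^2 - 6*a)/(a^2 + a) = (a - 6)/(a + 1)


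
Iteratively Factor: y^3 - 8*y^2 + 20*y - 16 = (y - 2)*(y^2 - 6*y + 8) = (y - 4)*(y - 2)*(y - 2)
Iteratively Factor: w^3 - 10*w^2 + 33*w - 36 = (w - 3)*(w^2 - 7*w + 12) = (w - 4)*(w - 3)*(w - 3)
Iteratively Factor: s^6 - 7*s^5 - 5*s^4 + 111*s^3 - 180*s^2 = (s - 5)*(s^5 - 2*s^4 - 15*s^3 + 36*s^2) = (s - 5)*(s - 3)*(s^4 + s^3 - 12*s^2) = (s - 5)*(s - 3)^2*(s^3 + 4*s^2) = (s - 5)*(s - 3)^2*(s + 4)*(s^2) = s*(s - 5)*(s - 3)^2*(s + 4)*(s)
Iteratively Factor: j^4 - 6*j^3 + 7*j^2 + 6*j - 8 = (j - 2)*(j^3 - 4*j^2 - j + 4) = (j - 4)*(j - 2)*(j^2 - 1) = (j - 4)*(j - 2)*(j + 1)*(j - 1)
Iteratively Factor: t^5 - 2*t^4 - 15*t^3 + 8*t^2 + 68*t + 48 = (t - 3)*(t^4 + t^3 - 12*t^2 - 28*t - 16) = (t - 3)*(t + 2)*(t^3 - t^2 - 10*t - 8) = (t - 3)*(t + 2)^2*(t^2 - 3*t - 4) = (t - 4)*(t - 3)*(t + 2)^2*(t + 1)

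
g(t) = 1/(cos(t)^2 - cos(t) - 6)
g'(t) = (2*sin(t)*cos(t) - sin(t))/(cos(t)^2 - cos(t) - 6)^2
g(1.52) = -0.17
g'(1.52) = -0.02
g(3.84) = -0.22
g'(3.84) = 0.08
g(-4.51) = -0.17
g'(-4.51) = -0.04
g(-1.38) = -0.16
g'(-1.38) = 0.02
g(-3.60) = -0.23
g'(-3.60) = -0.07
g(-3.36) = -0.25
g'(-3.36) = -0.04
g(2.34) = -0.21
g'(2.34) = -0.07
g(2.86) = -0.24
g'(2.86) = -0.05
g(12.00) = -0.16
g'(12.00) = -0.00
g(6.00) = -0.17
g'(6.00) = -0.00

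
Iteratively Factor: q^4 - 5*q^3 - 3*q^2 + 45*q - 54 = (q - 3)*(q^3 - 2*q^2 - 9*q + 18) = (q - 3)*(q - 2)*(q^2 - 9) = (q - 3)*(q - 2)*(q + 3)*(q - 3)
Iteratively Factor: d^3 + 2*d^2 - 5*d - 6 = (d + 1)*(d^2 + d - 6) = (d - 2)*(d + 1)*(d + 3)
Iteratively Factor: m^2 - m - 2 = (m - 2)*(m + 1)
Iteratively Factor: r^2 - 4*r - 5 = (r + 1)*(r - 5)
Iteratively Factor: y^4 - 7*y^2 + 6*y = (y)*(y^3 - 7*y + 6) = y*(y - 1)*(y^2 + y - 6) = y*(y - 1)*(y + 3)*(y - 2)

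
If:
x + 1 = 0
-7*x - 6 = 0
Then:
No Solution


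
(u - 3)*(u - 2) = u^2 - 5*u + 6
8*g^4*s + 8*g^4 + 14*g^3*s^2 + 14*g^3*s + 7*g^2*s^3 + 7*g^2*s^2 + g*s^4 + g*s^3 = (g + s)*(2*g + s)*(4*g + s)*(g*s + g)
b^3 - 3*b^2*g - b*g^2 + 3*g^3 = (b - 3*g)*(b - g)*(b + g)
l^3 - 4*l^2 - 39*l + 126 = (l - 7)*(l - 3)*(l + 6)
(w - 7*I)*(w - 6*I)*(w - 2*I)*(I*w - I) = I*w^4 + 15*w^3 - I*w^3 - 15*w^2 - 68*I*w^2 - 84*w + 68*I*w + 84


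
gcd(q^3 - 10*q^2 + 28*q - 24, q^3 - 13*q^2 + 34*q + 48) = q - 6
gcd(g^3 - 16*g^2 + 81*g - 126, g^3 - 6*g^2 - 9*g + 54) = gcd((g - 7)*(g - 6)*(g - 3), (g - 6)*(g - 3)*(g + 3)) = g^2 - 9*g + 18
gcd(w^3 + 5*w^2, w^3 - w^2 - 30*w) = w^2 + 5*w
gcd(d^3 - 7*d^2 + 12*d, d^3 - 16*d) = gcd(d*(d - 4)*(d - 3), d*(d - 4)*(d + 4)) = d^2 - 4*d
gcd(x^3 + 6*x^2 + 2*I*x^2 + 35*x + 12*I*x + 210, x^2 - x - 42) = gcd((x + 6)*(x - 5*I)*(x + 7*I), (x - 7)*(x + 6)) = x + 6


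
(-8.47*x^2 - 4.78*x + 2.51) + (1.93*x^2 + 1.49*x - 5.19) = -6.54*x^2 - 3.29*x - 2.68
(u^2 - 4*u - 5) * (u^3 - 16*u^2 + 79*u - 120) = u^5 - 20*u^4 + 138*u^3 - 356*u^2 + 85*u + 600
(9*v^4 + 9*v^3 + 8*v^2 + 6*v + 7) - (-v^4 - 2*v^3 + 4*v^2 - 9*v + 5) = 10*v^4 + 11*v^3 + 4*v^2 + 15*v + 2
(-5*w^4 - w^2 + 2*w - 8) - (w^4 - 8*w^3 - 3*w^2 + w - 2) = -6*w^4 + 8*w^3 + 2*w^2 + w - 6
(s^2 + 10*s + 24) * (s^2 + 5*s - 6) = s^4 + 15*s^3 + 68*s^2 + 60*s - 144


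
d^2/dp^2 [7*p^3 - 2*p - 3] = 42*p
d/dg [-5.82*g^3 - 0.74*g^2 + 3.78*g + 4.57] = -17.46*g^2 - 1.48*g + 3.78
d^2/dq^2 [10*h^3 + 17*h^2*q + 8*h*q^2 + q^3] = 16*h + 6*q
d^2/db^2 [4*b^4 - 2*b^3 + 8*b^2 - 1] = 48*b^2 - 12*b + 16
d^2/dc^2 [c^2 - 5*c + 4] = 2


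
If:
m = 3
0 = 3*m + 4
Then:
No Solution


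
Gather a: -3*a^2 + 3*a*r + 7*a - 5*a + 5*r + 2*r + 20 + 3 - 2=-3*a^2 + a*(3*r + 2) + 7*r + 21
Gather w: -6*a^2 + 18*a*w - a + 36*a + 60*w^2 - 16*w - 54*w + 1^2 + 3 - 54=-6*a^2 + 35*a + 60*w^2 + w*(18*a - 70) - 50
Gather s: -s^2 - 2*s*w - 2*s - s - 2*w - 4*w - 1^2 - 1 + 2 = -s^2 + s*(-2*w - 3) - 6*w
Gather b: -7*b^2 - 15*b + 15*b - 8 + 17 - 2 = 7 - 7*b^2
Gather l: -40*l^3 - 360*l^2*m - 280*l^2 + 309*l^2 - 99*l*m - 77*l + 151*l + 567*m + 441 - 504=-40*l^3 + l^2*(29 - 360*m) + l*(74 - 99*m) + 567*m - 63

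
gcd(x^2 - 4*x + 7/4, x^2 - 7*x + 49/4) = x - 7/2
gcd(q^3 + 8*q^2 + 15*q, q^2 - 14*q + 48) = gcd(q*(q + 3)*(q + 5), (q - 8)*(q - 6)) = 1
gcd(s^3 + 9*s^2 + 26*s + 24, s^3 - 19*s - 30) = s^2 + 5*s + 6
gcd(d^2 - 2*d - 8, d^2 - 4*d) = d - 4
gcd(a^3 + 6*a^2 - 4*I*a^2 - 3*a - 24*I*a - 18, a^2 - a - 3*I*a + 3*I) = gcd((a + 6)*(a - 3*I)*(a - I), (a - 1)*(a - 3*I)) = a - 3*I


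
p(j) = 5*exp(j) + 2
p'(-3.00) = 0.25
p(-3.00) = 2.25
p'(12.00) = 813773.96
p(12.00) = 813775.96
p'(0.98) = 13.32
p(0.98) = 15.32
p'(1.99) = 36.58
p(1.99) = 38.58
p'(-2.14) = 0.59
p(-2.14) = 2.59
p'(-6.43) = 0.01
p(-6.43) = 2.01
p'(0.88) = 12.05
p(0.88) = 14.05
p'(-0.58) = 2.80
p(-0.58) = 4.80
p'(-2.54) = 0.39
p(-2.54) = 2.39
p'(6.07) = 2163.40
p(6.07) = 2165.40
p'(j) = 5*exp(j)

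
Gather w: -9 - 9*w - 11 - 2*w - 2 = -11*w - 22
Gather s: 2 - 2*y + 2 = 4 - 2*y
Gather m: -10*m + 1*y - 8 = -10*m + y - 8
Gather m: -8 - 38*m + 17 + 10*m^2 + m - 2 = 10*m^2 - 37*m + 7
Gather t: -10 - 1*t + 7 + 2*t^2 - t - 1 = 2*t^2 - 2*t - 4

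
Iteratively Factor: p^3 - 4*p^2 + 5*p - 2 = (p - 1)*(p^2 - 3*p + 2) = (p - 2)*(p - 1)*(p - 1)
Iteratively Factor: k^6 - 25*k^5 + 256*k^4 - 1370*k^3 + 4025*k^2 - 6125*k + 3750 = (k - 5)*(k^5 - 20*k^4 + 156*k^3 - 590*k^2 + 1075*k - 750) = (k - 5)^2*(k^4 - 15*k^3 + 81*k^2 - 185*k + 150) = (k - 5)^3*(k^3 - 10*k^2 + 31*k - 30) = (k - 5)^3*(k - 3)*(k^2 - 7*k + 10) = (k - 5)^3*(k - 3)*(k - 2)*(k - 5)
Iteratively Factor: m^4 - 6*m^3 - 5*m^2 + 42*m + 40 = (m + 1)*(m^3 - 7*m^2 + 2*m + 40) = (m - 4)*(m + 1)*(m^2 - 3*m - 10) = (m - 4)*(m + 1)*(m + 2)*(m - 5)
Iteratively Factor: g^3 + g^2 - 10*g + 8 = (g + 4)*(g^2 - 3*g + 2) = (g - 1)*(g + 4)*(g - 2)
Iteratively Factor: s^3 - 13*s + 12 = (s - 3)*(s^2 + 3*s - 4) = (s - 3)*(s + 4)*(s - 1)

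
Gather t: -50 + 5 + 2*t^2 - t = 2*t^2 - t - 45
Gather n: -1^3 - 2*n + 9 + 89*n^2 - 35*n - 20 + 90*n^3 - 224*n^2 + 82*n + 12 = 90*n^3 - 135*n^2 + 45*n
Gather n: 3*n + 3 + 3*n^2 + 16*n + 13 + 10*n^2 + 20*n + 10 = 13*n^2 + 39*n + 26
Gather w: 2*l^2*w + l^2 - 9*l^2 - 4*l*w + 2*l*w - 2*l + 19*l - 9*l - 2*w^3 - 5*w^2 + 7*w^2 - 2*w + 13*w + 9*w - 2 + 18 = -8*l^2 + 8*l - 2*w^3 + 2*w^2 + w*(2*l^2 - 2*l + 20) + 16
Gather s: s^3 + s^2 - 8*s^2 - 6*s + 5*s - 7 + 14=s^3 - 7*s^2 - s + 7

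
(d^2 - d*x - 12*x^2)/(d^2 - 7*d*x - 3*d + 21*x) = (d^2 - d*x - 12*x^2)/(d^2 - 7*d*x - 3*d + 21*x)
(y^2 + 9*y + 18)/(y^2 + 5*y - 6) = (y + 3)/(y - 1)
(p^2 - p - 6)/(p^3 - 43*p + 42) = (p^2 - p - 6)/(p^3 - 43*p + 42)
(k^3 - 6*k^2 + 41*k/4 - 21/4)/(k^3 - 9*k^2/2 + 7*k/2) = (k - 3/2)/k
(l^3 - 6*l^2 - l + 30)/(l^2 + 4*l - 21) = (l^2 - 3*l - 10)/(l + 7)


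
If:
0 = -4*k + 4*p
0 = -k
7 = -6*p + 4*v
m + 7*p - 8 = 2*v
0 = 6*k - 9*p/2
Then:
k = 0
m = 23/2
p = 0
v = 7/4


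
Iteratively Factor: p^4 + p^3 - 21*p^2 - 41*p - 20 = (p + 1)*(p^3 - 21*p - 20) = (p + 1)^2*(p^2 - p - 20) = (p - 5)*(p + 1)^2*(p + 4)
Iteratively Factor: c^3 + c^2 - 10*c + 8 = (c + 4)*(c^2 - 3*c + 2) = (c - 1)*(c + 4)*(c - 2)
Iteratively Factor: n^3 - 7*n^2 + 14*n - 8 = (n - 2)*(n^2 - 5*n + 4) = (n - 4)*(n - 2)*(n - 1)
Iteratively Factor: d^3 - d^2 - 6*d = (d)*(d^2 - d - 6) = d*(d - 3)*(d + 2)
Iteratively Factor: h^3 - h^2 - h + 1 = (h - 1)*(h^2 - 1) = (h - 1)^2*(h + 1)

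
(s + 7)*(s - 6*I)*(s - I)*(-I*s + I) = -I*s^4 - 7*s^3 - 6*I*s^3 - 42*s^2 + 13*I*s^2 + 49*s + 36*I*s - 42*I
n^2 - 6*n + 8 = (n - 4)*(n - 2)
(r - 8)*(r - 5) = r^2 - 13*r + 40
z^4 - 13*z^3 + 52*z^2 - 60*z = z*(z - 6)*(z - 5)*(z - 2)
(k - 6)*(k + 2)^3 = k^4 - 24*k^2 - 64*k - 48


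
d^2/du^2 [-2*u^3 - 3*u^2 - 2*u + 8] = -12*u - 6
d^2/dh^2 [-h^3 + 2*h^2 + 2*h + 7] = 4 - 6*h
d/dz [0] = 0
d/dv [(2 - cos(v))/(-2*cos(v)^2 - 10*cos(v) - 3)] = (-8*cos(v) + cos(2*v) - 22)*sin(v)/(10*cos(v) + cos(2*v) + 4)^2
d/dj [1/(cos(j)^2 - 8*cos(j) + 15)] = 2*(cos(j) - 4)*sin(j)/(cos(j)^2 - 8*cos(j) + 15)^2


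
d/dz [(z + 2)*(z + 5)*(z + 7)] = 3*z^2 + 28*z + 59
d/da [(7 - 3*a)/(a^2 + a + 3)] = (-3*a^2 - 3*a + (2*a + 1)*(3*a - 7) - 9)/(a^2 + a + 3)^2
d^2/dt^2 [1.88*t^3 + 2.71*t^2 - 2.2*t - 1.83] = 11.28*t + 5.42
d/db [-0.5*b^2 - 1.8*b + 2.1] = -1.0*b - 1.8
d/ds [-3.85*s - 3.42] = -3.85000000000000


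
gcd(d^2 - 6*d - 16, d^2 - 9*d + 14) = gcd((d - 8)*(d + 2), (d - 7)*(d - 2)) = 1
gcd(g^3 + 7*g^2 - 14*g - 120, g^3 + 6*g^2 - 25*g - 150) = g^2 + 11*g + 30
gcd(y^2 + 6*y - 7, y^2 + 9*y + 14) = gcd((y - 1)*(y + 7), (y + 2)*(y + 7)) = y + 7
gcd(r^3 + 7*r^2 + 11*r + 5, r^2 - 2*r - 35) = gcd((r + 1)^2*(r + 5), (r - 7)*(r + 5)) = r + 5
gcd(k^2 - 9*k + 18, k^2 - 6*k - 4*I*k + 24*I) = k - 6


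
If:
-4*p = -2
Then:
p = 1/2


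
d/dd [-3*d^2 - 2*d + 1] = -6*d - 2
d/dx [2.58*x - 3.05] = 2.58000000000000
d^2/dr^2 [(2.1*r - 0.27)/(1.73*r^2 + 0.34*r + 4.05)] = ((2.1*r - 0.27)*(3.46*r + 0.34)*(6.92*r + 0.68) - (21.798*r + 0.4938)*(1.73*r^2 + 0.34*r + 4.05))/(1.73*r^2 + 0.34*r + 4.05)^3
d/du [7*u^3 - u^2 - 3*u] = 21*u^2 - 2*u - 3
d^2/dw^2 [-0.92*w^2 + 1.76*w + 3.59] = -1.84000000000000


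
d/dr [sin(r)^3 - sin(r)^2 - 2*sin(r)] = (3*sin(r)^2 - 2*sin(r) - 2)*cos(r)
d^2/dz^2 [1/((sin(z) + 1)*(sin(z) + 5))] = (sin(z) + sin(3*z) + 7*cos(2*z) + 55)/((sin(z) + 1)^2*(sin(z) + 5)^3)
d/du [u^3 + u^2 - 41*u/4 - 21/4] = 3*u^2 + 2*u - 41/4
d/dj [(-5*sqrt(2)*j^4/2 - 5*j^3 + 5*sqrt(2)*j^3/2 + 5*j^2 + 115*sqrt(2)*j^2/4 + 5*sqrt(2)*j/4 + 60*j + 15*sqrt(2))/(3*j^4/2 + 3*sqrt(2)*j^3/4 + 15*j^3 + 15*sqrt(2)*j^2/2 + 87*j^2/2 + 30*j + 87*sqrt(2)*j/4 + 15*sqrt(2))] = 5*(-22*sqrt(2)*j^6 + 2*j^6 - 162*sqrt(2)*j^5 - 48*j^5 - 477*j^4 - 317*sqrt(2)*j^4 - 1166*j^3 - 152*sqrt(2)*j^3 - 571*j^2 - 231*sqrt(2)*j^2 - 616*sqrt(2)*j + 680*j - 328 + 240*sqrt(2))/(3*(2*j^8 + 2*sqrt(2)*j^7 + 40*j^7 + 40*sqrt(2)*j^6 + 317*j^6 + 316*sqrt(2)*j^5 + 1260*j^5 + 1240*sqrt(2)*j^4 + 2640*j^4 + 2940*j^3 + 2482*sqrt(2)*j^3 + 2041*j^2 + 2320*sqrt(2)*j^2 + 800*sqrt(2)*j + 1160*j + 400))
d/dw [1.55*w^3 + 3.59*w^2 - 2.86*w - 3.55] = 4.65*w^2 + 7.18*w - 2.86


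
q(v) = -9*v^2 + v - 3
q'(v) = 1 - 18*v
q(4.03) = -145.14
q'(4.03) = -71.54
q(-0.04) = -3.05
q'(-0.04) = 1.72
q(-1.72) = -31.35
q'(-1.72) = 31.96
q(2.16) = -42.83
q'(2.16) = -37.88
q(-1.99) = -40.63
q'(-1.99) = 36.82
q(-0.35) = -4.45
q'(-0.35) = 7.30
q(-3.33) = -106.13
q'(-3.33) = 60.94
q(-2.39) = -56.80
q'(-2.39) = 44.02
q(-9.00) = -741.00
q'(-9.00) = 163.00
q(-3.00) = -87.00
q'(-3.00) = 55.00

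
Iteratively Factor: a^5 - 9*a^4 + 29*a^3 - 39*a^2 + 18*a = (a - 1)*(a^4 - 8*a^3 + 21*a^2 - 18*a) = (a - 2)*(a - 1)*(a^3 - 6*a^2 + 9*a) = (a - 3)*(a - 2)*(a - 1)*(a^2 - 3*a) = a*(a - 3)*(a - 2)*(a - 1)*(a - 3)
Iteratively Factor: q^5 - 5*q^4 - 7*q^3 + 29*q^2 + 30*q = (q - 3)*(q^4 - 2*q^3 - 13*q^2 - 10*q) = q*(q - 3)*(q^3 - 2*q^2 - 13*q - 10) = q*(q - 3)*(q + 2)*(q^2 - 4*q - 5) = q*(q - 5)*(q - 3)*(q + 2)*(q + 1)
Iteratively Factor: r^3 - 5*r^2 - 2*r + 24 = (r - 3)*(r^2 - 2*r - 8) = (r - 3)*(r + 2)*(r - 4)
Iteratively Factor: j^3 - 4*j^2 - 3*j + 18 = (j - 3)*(j^2 - j - 6) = (j - 3)^2*(j + 2)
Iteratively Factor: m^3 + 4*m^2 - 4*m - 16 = (m + 2)*(m^2 + 2*m - 8) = (m - 2)*(m + 2)*(m + 4)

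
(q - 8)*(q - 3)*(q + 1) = q^3 - 10*q^2 + 13*q + 24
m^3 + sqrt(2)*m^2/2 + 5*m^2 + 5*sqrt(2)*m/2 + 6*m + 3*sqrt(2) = (m + 2)*(m + 3)*(m + sqrt(2)/2)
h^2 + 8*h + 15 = (h + 3)*(h + 5)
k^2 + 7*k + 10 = (k + 2)*(k + 5)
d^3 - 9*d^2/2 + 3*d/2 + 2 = (d - 4)*(d - 1)*(d + 1/2)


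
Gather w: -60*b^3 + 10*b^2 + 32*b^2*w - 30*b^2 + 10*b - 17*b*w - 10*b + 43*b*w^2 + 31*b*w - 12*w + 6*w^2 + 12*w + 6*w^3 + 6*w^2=-60*b^3 - 20*b^2 + 6*w^3 + w^2*(43*b + 12) + w*(32*b^2 + 14*b)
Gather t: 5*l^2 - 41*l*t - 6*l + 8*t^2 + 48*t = 5*l^2 - 6*l + 8*t^2 + t*(48 - 41*l)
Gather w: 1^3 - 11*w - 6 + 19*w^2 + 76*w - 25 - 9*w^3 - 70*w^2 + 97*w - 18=-9*w^3 - 51*w^2 + 162*w - 48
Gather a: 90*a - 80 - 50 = 90*a - 130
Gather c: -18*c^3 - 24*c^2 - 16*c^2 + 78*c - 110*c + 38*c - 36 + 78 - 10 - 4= -18*c^3 - 40*c^2 + 6*c + 28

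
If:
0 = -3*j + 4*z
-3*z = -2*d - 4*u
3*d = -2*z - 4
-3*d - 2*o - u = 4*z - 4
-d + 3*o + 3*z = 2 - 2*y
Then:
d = -2*z/3 - 4/3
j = 4*z/3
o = 11/3 - 37*z/24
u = 13*z/12 + 2/3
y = 23*z/48 - 31/6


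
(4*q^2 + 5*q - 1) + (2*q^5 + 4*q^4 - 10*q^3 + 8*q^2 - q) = 2*q^5 + 4*q^4 - 10*q^3 + 12*q^2 + 4*q - 1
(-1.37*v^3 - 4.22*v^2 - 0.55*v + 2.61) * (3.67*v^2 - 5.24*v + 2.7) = -5.0279*v^5 - 8.3086*v^4 + 16.3953*v^3 + 1.0667*v^2 - 15.1614*v + 7.047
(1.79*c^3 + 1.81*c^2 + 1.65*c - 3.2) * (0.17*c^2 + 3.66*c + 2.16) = 0.3043*c^5 + 6.8591*c^4 + 10.7715*c^3 + 9.4046*c^2 - 8.148*c - 6.912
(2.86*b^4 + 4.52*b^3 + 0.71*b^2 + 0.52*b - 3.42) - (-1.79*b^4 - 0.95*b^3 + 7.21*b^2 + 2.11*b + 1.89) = 4.65*b^4 + 5.47*b^3 - 6.5*b^2 - 1.59*b - 5.31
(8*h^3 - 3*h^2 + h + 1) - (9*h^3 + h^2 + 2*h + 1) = -h^3 - 4*h^2 - h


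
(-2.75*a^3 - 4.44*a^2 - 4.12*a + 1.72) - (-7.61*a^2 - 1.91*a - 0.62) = -2.75*a^3 + 3.17*a^2 - 2.21*a + 2.34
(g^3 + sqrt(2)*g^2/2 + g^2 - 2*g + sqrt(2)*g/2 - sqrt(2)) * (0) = 0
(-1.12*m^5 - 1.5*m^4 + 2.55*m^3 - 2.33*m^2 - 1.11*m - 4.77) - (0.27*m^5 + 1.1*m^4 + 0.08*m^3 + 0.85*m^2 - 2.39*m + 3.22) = -1.39*m^5 - 2.6*m^4 + 2.47*m^3 - 3.18*m^2 + 1.28*m - 7.99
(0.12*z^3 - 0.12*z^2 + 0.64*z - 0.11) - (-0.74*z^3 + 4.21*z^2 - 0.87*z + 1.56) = 0.86*z^3 - 4.33*z^2 + 1.51*z - 1.67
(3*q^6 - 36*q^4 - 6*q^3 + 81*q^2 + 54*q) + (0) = 3*q^6 - 36*q^4 - 6*q^3 + 81*q^2 + 54*q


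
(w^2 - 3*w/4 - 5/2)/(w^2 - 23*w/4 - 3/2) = (-4*w^2 + 3*w + 10)/(-4*w^2 + 23*w + 6)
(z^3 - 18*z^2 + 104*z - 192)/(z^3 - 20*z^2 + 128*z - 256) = (z - 6)/(z - 8)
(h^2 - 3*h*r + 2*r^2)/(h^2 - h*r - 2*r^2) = (h - r)/(h + r)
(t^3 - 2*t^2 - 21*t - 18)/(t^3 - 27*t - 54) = (t + 1)/(t + 3)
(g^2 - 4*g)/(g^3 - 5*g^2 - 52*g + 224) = g/(g^2 - g - 56)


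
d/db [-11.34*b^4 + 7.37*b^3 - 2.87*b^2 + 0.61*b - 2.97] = -45.36*b^3 + 22.11*b^2 - 5.74*b + 0.61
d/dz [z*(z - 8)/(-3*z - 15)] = (-z^2 - 10*z + 40)/(3*(z^2 + 10*z + 25))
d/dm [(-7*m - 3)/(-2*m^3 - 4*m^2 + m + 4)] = (14*m^3 + 28*m^2 - 7*m - (7*m + 3)*(6*m^2 + 8*m - 1) - 28)/(2*m^3 + 4*m^2 - m - 4)^2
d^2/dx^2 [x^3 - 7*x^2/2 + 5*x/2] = 6*x - 7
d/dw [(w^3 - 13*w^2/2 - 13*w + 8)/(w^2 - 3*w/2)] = (4*w^4 - 12*w^3 + 91*w^2 - 64*w + 48)/(w^2*(4*w^2 - 12*w + 9))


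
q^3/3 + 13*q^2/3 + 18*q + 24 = (q/3 + 1)*(q + 4)*(q + 6)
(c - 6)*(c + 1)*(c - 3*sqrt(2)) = c^3 - 5*c^2 - 3*sqrt(2)*c^2 - 6*c + 15*sqrt(2)*c + 18*sqrt(2)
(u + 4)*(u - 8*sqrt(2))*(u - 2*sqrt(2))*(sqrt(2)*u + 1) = sqrt(2)*u^4 - 19*u^3 + 4*sqrt(2)*u^3 - 76*u^2 + 22*sqrt(2)*u^2 + 32*u + 88*sqrt(2)*u + 128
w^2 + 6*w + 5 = (w + 1)*(w + 5)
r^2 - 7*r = r*(r - 7)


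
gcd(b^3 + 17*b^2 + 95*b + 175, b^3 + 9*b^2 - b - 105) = b^2 + 12*b + 35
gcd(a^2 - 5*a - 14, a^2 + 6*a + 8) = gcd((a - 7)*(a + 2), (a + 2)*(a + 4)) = a + 2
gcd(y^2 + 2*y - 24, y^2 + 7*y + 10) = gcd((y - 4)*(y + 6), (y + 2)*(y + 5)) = 1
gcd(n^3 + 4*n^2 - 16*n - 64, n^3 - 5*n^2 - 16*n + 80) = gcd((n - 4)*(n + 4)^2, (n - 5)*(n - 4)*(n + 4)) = n^2 - 16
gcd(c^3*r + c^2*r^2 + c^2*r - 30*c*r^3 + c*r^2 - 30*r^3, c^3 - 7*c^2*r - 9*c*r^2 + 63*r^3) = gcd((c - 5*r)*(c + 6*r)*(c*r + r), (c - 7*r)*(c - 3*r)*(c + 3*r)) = 1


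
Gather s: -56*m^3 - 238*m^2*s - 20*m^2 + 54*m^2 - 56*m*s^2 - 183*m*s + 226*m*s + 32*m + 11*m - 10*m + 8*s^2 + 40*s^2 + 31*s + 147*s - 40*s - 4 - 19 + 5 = -56*m^3 + 34*m^2 + 33*m + s^2*(48 - 56*m) + s*(-238*m^2 + 43*m + 138) - 18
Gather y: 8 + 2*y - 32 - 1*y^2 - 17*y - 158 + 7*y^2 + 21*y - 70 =6*y^2 + 6*y - 252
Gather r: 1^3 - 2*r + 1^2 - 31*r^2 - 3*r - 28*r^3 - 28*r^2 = -28*r^3 - 59*r^2 - 5*r + 2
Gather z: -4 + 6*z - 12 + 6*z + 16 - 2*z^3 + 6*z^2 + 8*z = -2*z^3 + 6*z^2 + 20*z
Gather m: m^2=m^2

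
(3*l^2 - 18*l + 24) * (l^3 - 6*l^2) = 3*l^5 - 36*l^4 + 132*l^3 - 144*l^2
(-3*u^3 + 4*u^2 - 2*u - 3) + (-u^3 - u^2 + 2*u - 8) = -4*u^3 + 3*u^2 - 11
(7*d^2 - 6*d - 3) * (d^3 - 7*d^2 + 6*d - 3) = 7*d^5 - 55*d^4 + 81*d^3 - 36*d^2 + 9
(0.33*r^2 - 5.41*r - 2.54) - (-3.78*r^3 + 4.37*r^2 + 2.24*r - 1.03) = 3.78*r^3 - 4.04*r^2 - 7.65*r - 1.51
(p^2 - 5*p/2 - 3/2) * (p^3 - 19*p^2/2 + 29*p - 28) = p^5 - 12*p^4 + 205*p^3/4 - 345*p^2/4 + 53*p/2 + 42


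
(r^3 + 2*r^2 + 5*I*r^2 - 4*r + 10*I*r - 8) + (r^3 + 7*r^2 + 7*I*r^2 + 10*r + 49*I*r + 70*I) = 2*r^3 + 9*r^2 + 12*I*r^2 + 6*r + 59*I*r - 8 + 70*I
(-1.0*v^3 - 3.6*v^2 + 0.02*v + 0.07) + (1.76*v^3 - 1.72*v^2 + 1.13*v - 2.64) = 0.76*v^3 - 5.32*v^2 + 1.15*v - 2.57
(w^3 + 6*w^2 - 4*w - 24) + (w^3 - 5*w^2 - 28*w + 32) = 2*w^3 + w^2 - 32*w + 8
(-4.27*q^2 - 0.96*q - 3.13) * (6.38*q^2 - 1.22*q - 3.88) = -27.2426*q^4 - 0.9154*q^3 - 2.2306*q^2 + 7.5434*q + 12.1444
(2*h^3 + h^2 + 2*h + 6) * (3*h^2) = 6*h^5 + 3*h^4 + 6*h^3 + 18*h^2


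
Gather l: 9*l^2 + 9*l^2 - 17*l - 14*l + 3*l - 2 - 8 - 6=18*l^2 - 28*l - 16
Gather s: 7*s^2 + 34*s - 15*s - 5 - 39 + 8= 7*s^2 + 19*s - 36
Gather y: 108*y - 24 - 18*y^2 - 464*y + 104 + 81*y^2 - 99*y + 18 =63*y^2 - 455*y + 98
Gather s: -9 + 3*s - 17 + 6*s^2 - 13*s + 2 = 6*s^2 - 10*s - 24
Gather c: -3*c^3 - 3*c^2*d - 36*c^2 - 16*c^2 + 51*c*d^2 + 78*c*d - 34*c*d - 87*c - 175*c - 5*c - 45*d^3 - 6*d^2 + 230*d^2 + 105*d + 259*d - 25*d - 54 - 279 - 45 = -3*c^3 + c^2*(-3*d - 52) + c*(51*d^2 + 44*d - 267) - 45*d^3 + 224*d^2 + 339*d - 378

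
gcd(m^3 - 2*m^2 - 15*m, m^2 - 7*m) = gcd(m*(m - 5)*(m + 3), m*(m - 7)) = m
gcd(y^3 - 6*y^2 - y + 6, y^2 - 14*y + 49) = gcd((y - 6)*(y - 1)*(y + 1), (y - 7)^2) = 1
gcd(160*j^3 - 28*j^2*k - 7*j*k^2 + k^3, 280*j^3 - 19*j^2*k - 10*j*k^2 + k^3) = 40*j^2 + 3*j*k - k^2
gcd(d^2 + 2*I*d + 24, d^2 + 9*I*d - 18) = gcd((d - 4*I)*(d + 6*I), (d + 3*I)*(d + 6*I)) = d + 6*I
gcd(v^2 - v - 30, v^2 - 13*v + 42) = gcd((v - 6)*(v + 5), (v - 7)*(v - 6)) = v - 6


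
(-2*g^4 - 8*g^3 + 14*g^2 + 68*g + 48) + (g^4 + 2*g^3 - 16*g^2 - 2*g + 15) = -g^4 - 6*g^3 - 2*g^2 + 66*g + 63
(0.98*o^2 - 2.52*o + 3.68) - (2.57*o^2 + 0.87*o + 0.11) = -1.59*o^2 - 3.39*o + 3.57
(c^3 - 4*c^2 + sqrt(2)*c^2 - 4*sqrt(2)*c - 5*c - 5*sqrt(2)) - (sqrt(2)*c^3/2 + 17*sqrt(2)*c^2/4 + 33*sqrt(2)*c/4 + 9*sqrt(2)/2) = -sqrt(2)*c^3/2 + c^3 - 13*sqrt(2)*c^2/4 - 4*c^2 - 49*sqrt(2)*c/4 - 5*c - 19*sqrt(2)/2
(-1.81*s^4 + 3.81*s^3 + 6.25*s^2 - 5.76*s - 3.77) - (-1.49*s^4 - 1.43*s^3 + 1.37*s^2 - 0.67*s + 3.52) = -0.32*s^4 + 5.24*s^3 + 4.88*s^2 - 5.09*s - 7.29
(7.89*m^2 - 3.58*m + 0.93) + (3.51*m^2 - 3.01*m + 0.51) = 11.4*m^2 - 6.59*m + 1.44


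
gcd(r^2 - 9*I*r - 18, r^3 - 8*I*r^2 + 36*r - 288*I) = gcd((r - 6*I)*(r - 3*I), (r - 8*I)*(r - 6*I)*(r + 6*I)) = r - 6*I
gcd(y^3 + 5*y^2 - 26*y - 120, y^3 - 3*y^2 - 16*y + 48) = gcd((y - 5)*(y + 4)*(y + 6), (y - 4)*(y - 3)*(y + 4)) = y + 4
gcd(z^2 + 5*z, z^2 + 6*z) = z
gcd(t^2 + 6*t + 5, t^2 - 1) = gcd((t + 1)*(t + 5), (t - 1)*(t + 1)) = t + 1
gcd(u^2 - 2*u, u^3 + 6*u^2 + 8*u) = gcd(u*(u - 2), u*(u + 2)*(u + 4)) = u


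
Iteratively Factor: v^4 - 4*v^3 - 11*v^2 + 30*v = (v - 2)*(v^3 - 2*v^2 - 15*v) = (v - 2)*(v + 3)*(v^2 - 5*v) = (v - 5)*(v - 2)*(v + 3)*(v)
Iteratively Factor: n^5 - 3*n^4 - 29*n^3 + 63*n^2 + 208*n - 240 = (n + 3)*(n^4 - 6*n^3 - 11*n^2 + 96*n - 80) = (n - 5)*(n + 3)*(n^3 - n^2 - 16*n + 16) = (n - 5)*(n - 1)*(n + 3)*(n^2 - 16) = (n - 5)*(n - 1)*(n + 3)*(n + 4)*(n - 4)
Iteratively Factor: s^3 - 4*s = (s + 2)*(s^2 - 2*s) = (s - 2)*(s + 2)*(s)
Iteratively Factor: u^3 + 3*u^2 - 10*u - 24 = (u + 4)*(u^2 - u - 6) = (u - 3)*(u + 4)*(u + 2)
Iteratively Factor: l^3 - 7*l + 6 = (l + 3)*(l^2 - 3*l + 2) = (l - 2)*(l + 3)*(l - 1)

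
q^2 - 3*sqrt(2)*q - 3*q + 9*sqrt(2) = (q - 3)*(q - 3*sqrt(2))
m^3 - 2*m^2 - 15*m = m*(m - 5)*(m + 3)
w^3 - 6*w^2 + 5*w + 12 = (w - 4)*(w - 3)*(w + 1)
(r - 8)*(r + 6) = r^2 - 2*r - 48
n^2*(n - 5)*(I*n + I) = I*n^4 - 4*I*n^3 - 5*I*n^2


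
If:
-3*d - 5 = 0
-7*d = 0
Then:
No Solution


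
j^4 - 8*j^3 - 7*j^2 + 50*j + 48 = (j - 8)*(j - 3)*(j + 1)*(j + 2)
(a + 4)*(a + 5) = a^2 + 9*a + 20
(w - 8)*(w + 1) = w^2 - 7*w - 8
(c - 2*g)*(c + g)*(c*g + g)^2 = c^4*g^2 - c^3*g^3 + 2*c^3*g^2 - 2*c^2*g^4 - 2*c^2*g^3 + c^2*g^2 - 4*c*g^4 - c*g^3 - 2*g^4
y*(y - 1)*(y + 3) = y^3 + 2*y^2 - 3*y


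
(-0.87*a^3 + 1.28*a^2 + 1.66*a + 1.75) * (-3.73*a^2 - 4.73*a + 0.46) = 3.2451*a^5 - 0.6593*a^4 - 12.6464*a^3 - 13.7905*a^2 - 7.5139*a + 0.805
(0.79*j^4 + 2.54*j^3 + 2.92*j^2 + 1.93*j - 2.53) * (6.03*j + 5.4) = 4.7637*j^5 + 19.5822*j^4 + 31.3236*j^3 + 27.4059*j^2 - 4.8339*j - 13.662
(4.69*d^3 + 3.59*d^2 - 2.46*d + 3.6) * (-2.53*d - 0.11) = -11.8657*d^4 - 9.5986*d^3 + 5.8289*d^2 - 8.8374*d - 0.396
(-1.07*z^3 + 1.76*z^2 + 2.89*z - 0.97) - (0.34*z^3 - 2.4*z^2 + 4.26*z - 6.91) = -1.41*z^3 + 4.16*z^2 - 1.37*z + 5.94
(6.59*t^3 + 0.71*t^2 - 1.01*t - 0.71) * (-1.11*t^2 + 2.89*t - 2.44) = -7.3149*t^5 + 18.257*t^4 - 12.9066*t^3 - 3.8632*t^2 + 0.4125*t + 1.7324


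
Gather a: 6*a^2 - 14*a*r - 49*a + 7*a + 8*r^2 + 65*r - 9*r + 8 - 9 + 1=6*a^2 + a*(-14*r - 42) + 8*r^2 + 56*r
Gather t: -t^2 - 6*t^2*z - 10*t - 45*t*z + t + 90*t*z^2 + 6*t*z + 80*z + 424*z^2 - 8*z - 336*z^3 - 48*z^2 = t^2*(-6*z - 1) + t*(90*z^2 - 39*z - 9) - 336*z^3 + 376*z^2 + 72*z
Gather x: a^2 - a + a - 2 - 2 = a^2 - 4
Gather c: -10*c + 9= 9 - 10*c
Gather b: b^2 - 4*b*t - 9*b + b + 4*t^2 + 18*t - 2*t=b^2 + b*(-4*t - 8) + 4*t^2 + 16*t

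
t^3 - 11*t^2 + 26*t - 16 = (t - 8)*(t - 2)*(t - 1)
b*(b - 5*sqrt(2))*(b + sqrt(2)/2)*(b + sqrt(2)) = b^4 - 7*sqrt(2)*b^3/2 - 14*b^2 - 5*sqrt(2)*b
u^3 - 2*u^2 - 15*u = u*(u - 5)*(u + 3)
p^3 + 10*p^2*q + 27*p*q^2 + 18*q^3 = (p + q)*(p + 3*q)*(p + 6*q)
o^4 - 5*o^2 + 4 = (o - 2)*(o - 1)*(o + 1)*(o + 2)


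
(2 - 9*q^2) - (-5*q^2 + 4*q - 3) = -4*q^2 - 4*q + 5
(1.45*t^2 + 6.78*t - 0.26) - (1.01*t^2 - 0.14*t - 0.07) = 0.44*t^2 + 6.92*t - 0.19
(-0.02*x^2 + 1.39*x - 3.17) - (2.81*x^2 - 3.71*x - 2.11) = -2.83*x^2 + 5.1*x - 1.06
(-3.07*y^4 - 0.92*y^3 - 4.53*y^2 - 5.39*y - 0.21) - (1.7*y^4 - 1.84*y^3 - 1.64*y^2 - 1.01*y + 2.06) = -4.77*y^4 + 0.92*y^3 - 2.89*y^2 - 4.38*y - 2.27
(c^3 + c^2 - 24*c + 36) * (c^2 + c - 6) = c^5 + 2*c^4 - 29*c^3 + 6*c^2 + 180*c - 216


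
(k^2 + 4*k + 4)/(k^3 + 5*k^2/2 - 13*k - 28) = 2*(k + 2)/(2*k^2 + k - 28)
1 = 1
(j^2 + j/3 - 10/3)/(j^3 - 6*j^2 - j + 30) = (j - 5/3)/(j^2 - 8*j + 15)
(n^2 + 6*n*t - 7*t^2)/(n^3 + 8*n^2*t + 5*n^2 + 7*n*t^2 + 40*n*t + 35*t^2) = (n - t)/(n^2 + n*t + 5*n + 5*t)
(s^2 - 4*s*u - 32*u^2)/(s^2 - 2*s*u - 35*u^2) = (-s^2 + 4*s*u + 32*u^2)/(-s^2 + 2*s*u + 35*u^2)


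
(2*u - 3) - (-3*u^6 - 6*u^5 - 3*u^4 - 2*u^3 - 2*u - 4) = 3*u^6 + 6*u^5 + 3*u^4 + 2*u^3 + 4*u + 1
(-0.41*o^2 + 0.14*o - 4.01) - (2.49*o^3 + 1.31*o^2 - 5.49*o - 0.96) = -2.49*o^3 - 1.72*o^2 + 5.63*o - 3.05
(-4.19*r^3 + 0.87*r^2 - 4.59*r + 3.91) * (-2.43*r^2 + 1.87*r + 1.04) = 10.1817*r^5 - 9.9494*r^4 + 8.423*r^3 - 17.1798*r^2 + 2.5381*r + 4.0664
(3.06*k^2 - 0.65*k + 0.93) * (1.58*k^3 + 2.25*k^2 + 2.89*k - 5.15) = 4.8348*k^5 + 5.858*k^4 + 8.8503*k^3 - 15.545*k^2 + 6.0352*k - 4.7895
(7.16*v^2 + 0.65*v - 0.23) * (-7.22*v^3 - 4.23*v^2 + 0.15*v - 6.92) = -51.6952*v^5 - 34.9798*v^4 - 0.0148999999999999*v^3 - 48.4768*v^2 - 4.5325*v + 1.5916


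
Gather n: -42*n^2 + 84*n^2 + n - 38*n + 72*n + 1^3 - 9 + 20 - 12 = 42*n^2 + 35*n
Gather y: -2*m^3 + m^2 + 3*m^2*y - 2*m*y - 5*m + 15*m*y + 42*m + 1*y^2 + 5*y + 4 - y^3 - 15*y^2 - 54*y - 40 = -2*m^3 + m^2 + 37*m - y^3 - 14*y^2 + y*(3*m^2 + 13*m - 49) - 36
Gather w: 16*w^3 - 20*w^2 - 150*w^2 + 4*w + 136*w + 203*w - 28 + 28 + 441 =16*w^3 - 170*w^2 + 343*w + 441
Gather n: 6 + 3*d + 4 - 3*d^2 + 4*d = -3*d^2 + 7*d + 10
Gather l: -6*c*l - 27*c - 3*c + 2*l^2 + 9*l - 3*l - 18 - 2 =-30*c + 2*l^2 + l*(6 - 6*c) - 20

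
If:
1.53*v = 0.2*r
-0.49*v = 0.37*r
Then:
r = 0.00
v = 0.00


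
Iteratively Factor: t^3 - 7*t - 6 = (t + 2)*(t^2 - 2*t - 3) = (t - 3)*(t + 2)*(t + 1)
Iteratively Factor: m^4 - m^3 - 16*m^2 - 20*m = (m)*(m^3 - m^2 - 16*m - 20) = m*(m - 5)*(m^2 + 4*m + 4) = m*(m - 5)*(m + 2)*(m + 2)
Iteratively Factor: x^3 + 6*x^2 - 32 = (x + 4)*(x^2 + 2*x - 8) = (x + 4)^2*(x - 2)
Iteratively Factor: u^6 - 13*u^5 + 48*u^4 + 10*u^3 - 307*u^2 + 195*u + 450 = (u - 3)*(u^5 - 10*u^4 + 18*u^3 + 64*u^2 - 115*u - 150) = (u - 5)*(u - 3)*(u^4 - 5*u^3 - 7*u^2 + 29*u + 30) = (u - 5)*(u - 3)*(u + 1)*(u^3 - 6*u^2 - u + 30) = (u - 5)*(u - 3)^2*(u + 1)*(u^2 - 3*u - 10) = (u - 5)^2*(u - 3)^2*(u + 1)*(u + 2)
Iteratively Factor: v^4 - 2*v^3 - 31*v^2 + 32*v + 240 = (v - 5)*(v^3 + 3*v^2 - 16*v - 48) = (v - 5)*(v - 4)*(v^2 + 7*v + 12) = (v - 5)*(v - 4)*(v + 3)*(v + 4)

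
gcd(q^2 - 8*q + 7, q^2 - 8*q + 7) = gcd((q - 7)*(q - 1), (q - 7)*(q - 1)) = q^2 - 8*q + 7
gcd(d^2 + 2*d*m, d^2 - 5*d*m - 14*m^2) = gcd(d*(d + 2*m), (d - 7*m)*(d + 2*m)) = d + 2*m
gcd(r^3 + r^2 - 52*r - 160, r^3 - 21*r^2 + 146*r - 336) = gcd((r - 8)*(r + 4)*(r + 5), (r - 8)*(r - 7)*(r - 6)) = r - 8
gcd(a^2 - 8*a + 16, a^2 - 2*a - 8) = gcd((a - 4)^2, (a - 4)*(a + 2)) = a - 4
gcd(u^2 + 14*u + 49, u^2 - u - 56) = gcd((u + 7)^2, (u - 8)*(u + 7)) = u + 7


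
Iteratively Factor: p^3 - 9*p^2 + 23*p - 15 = (p - 1)*(p^2 - 8*p + 15) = (p - 5)*(p - 1)*(p - 3)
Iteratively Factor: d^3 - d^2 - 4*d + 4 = (d + 2)*(d^2 - 3*d + 2) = (d - 2)*(d + 2)*(d - 1)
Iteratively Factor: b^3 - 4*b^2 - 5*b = (b + 1)*(b^2 - 5*b) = (b - 5)*(b + 1)*(b)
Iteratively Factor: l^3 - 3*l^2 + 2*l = (l)*(l^2 - 3*l + 2) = l*(l - 1)*(l - 2)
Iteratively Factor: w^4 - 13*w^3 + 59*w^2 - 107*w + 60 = (w - 4)*(w^3 - 9*w^2 + 23*w - 15) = (w - 5)*(w - 4)*(w^2 - 4*w + 3) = (w - 5)*(w - 4)*(w - 1)*(w - 3)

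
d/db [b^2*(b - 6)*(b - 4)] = 2*b*(2*b^2 - 15*b + 24)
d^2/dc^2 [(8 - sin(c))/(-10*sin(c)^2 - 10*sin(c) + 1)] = (-100*sin(c)^5 + 3300*sin(c)^4 + 2540*sin(c)^3 - 3690*sin(c)^2 - 4661*sin(c) - 1740)/(10*sin(c)^2 + 10*sin(c) - 1)^3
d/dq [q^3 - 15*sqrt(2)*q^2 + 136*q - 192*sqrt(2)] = 3*q^2 - 30*sqrt(2)*q + 136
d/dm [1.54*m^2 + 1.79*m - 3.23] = 3.08*m + 1.79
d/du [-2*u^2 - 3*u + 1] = -4*u - 3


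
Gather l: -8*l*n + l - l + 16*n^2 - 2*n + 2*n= -8*l*n + 16*n^2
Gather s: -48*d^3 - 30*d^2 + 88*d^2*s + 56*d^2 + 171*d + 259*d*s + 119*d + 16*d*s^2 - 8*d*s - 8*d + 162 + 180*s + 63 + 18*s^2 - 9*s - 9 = -48*d^3 + 26*d^2 + 282*d + s^2*(16*d + 18) + s*(88*d^2 + 251*d + 171) + 216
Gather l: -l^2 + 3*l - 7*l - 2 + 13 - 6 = -l^2 - 4*l + 5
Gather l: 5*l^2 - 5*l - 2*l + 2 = 5*l^2 - 7*l + 2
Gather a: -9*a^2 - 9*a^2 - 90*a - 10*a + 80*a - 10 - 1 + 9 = -18*a^2 - 20*a - 2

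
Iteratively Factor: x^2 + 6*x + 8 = (x + 4)*(x + 2)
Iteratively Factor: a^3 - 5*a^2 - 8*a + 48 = (a - 4)*(a^2 - a - 12) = (a - 4)^2*(a + 3)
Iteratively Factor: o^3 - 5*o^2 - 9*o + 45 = (o + 3)*(o^2 - 8*o + 15) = (o - 3)*(o + 3)*(o - 5)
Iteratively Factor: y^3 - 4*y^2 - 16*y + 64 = (y - 4)*(y^2 - 16) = (y - 4)^2*(y + 4)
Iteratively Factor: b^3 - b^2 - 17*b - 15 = (b - 5)*(b^2 + 4*b + 3) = (b - 5)*(b + 3)*(b + 1)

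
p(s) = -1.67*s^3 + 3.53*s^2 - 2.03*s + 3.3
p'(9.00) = -344.30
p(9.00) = -946.47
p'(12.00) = -638.75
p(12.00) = -2398.50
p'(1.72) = -4.71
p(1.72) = 1.75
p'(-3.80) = -101.20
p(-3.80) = 153.62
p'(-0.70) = -9.43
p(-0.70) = 7.02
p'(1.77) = -5.23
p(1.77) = 1.51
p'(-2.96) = -66.82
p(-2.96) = 83.55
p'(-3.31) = -80.29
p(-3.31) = 109.26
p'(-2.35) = -46.29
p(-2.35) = 49.24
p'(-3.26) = -78.29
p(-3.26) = 105.29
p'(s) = -5.01*s^2 + 7.06*s - 2.03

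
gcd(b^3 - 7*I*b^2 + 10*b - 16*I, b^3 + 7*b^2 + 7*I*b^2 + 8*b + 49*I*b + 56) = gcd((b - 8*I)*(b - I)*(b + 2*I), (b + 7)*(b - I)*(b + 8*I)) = b - I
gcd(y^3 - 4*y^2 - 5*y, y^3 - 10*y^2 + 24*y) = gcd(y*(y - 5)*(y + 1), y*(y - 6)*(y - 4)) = y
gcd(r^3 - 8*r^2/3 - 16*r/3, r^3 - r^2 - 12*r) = r^2 - 4*r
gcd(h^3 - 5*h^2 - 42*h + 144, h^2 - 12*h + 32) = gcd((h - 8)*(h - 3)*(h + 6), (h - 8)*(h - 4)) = h - 8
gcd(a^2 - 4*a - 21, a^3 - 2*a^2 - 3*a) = 1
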